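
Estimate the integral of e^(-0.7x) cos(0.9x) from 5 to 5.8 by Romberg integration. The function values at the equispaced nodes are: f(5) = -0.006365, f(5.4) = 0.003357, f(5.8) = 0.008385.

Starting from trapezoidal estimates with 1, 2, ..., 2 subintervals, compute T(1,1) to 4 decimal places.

T(0,0) (trapezoid, 1 panel, h=0.8000): 0.000808
T(1,0) (trapezoid, 2 panels, h=0.4000): 0.001747
T(1,1) = 0.001747 + (0.001747 − 0.000808)/3 = 0.002060

0.0021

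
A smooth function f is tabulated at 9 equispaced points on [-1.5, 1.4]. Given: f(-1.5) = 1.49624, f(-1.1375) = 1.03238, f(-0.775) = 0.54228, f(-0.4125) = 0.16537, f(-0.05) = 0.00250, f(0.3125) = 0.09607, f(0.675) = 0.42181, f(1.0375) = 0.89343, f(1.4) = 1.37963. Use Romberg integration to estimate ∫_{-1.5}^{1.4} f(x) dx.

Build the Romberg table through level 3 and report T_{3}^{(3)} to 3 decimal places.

1.639

T_{0}^{(0)} (trapezoid, 1 panel, h=2.9000): 4.17001
T_{1}^{(0)} (trapezoid, 2 panels, h=1.4500): 2.08863
T_{2}^{(0)} (trapezoid, 4 panels, h=0.7250): 1.74328
T_{3}^{(0)} (trapezoid, 8 panels, h=0.3625): 1.66452
T_{1}^{(1)} = 2.08863 + (2.08863 − 4.17001)/3 = 1.39484
T_{2}^{(1)} = 1.74328 + (1.74328 − 2.08863)/3 = 1.62816
T_{3}^{(1)} = 1.66452 + (1.66452 − 1.74328)/3 = 1.63827
T_{2}^{(2)} = 1.62816 + (1.62816 − 1.39484)/15 = 1.64371
T_{3}^{(2)} = 1.63827 + (1.63827 − 1.62816)/15 = 1.63894
T_{3}^{(3)} = 1.63894 + (1.63894 − 1.64371)/63 = 1.63886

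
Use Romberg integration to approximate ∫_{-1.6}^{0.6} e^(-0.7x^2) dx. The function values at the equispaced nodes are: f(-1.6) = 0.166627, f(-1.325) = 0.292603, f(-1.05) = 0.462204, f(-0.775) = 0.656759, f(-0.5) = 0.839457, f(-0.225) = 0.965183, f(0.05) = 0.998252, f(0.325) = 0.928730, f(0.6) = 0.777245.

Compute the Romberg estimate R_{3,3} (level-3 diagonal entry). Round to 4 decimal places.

R_{0,0} (trapezoid, 1 panel, h=2.2000): 1.038259
R_{1,0} (trapezoid, 2 panels, h=1.1000): 1.442532
R_{2,0} (trapezoid, 4 panels, h=0.5500): 1.524517
R_{3,0} (trapezoid, 8 panels, h=0.2750): 1.544159
R_{1,1} = 1.442532 + (1.442532 − 1.038259)/3 = 1.577290
R_{2,1} = 1.524517 + (1.524517 − 1.442532)/3 = 1.551845
R_{3,1} = 1.544159 + (1.544159 − 1.524517)/3 = 1.550706
R_{2,2} = 1.551845 + (1.551845 − 1.577290)/15 = 1.550149
R_{3,2} = 1.550706 + (1.550706 − 1.551845)/15 = 1.550630
R_{3,3} = 1.550630 + (1.550630 − 1.550149)/63 = 1.550638

1.5506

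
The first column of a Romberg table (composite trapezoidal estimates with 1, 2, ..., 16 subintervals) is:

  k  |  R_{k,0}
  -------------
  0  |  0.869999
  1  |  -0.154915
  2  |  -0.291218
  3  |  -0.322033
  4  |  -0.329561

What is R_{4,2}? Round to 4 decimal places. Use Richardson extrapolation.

Richardson extrapolation on the trapezoidal column (denominator 4−1=3):
R_{3,1} = -0.322033 + (-0.322033 − (-0.291218))/3 = -0.332305
R_{4,1} = -0.329561 + (-0.329561 − (-0.322033))/3 = -0.332070
R_{4,2} = (16·(-0.332070) − (-0.332305)) / 15 = -0.332054

-0.3321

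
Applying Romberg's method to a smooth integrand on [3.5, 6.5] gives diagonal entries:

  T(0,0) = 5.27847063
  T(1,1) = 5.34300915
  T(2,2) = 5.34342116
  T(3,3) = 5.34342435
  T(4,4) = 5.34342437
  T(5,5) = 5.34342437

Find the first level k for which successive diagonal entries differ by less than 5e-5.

|T(1,1) − T(0,0)| = 0.06453852 ≥ 5e-5
|T(2,2) − T(1,1)| = 0.00041201 ≥ 5e-5
|T(3,3) − T(2,2)| = 0.00000319 < 5e-5

k = 3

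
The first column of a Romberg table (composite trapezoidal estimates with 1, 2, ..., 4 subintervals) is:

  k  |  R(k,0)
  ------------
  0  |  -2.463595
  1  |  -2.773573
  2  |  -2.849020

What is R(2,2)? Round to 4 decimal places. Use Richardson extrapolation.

R(1,1) = (4·(-2.773573) − (-2.463595)) / 3 = -2.876899
R(2,1) = -2.849020 + (-2.849020 − (-2.773573))/3 = -2.874169
R(2,2) = -2.874169 + (-2.874169 − (-2.876899))/15 = -2.873987
(Column j=1 coincides with Simpson's rule on the same nodes.)

-2.8740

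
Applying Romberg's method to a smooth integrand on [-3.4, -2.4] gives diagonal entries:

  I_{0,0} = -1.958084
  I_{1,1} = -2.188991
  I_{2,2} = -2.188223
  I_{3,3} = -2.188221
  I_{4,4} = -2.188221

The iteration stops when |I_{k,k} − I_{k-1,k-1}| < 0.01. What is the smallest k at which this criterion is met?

|I_{1,1} − I_{0,0}| = 0.230907 ≥ 0.01
|I_{2,2} − I_{1,1}| = 0.000768 < 0.01

k = 2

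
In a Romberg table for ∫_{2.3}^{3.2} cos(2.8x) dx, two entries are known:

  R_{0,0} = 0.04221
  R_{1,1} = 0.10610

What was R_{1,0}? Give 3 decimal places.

From R_{1,1} = (4·R_{1,0} − R_{0,0})/3, solve for R_{1,0}:
4·R_{1,0} = 3·0.10610 + 0.04221 = 0.36051
R_{1,0} = 0.09013

0.090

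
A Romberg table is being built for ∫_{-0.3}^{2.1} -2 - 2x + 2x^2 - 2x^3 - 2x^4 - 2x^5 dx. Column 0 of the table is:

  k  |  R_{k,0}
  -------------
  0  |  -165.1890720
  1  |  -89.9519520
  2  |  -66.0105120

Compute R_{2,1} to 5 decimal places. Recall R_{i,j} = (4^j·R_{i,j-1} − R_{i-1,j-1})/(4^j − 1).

-58.03003

R_{2,1} = -66.0105120 + (-66.0105120 − (-89.9519520))/3 = -58.0300320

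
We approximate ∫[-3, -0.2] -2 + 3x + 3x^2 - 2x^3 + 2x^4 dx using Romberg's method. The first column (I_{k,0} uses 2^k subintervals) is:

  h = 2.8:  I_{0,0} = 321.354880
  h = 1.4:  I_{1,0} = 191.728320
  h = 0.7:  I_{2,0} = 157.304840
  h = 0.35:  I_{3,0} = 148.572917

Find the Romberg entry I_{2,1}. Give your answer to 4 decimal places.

145.8303

Richardson extrapolation on the trapezoidal column (denominator 4−1=3):
I_{2,1} = (4·157.304840 − 191.728320) / 3 = 145.830347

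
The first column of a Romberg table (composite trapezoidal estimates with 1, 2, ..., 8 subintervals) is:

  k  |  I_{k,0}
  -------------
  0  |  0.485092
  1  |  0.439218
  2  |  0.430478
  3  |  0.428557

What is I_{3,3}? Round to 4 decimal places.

0.4279

Richardson extrapolation on the trapezoidal column (denominator 4−1=3):
I_{1,1} = (4·0.439218 − 0.485092) / 3 = 0.423927
I_{2,1} = (4·0.430478 − 0.439218) / 3 = 0.427565
I_{3,1} = (4·0.428557 − 0.430478) / 3 = 0.427917
I_{2,2} = 0.427565 + (0.427565 − 0.423927)/15 = 0.427808
I_{3,2} = (16·0.427917 − 0.427565) / 15 = 0.427940
I_{3,3} = (64·0.427940 − 0.427808) / 63 = 0.427942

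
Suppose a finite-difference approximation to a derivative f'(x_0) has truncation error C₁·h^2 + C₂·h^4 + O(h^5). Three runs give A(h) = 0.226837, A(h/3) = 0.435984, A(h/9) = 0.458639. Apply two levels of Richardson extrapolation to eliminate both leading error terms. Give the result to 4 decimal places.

0.4615

First eliminate the h^2 term (factor 3^2 = 9):
  B₁ = (9·0.435984 − 0.226837)/8 = 0.462127
  B₂ = (9·0.458639 − 0.435984)/8 = 0.461471
Then eliminate the h^4 term (factor 3^4 = 81):
  (81·0.461471 − 0.462127)/80 = 0.461463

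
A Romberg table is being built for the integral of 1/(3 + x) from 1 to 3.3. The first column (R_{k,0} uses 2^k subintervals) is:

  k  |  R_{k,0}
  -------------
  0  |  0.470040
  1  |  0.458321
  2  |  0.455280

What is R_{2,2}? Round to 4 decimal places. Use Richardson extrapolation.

Richardson extrapolation on the trapezoidal column (denominator 4−1=3):
R_{1,1} = (4·0.458321 − 0.470040) / 3 = 0.454415
R_{2,1} = (4·0.455280 − 0.458321) / 3 = 0.454266
R_{2,2} = 0.454266 + (0.454266 − 0.454415)/15 = 0.454256

0.4543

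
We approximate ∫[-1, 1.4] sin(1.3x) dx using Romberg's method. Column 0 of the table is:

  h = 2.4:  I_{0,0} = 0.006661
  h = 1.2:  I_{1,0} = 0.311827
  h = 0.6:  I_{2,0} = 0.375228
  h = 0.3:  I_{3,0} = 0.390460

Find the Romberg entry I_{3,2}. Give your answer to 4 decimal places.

0.3955

I_{2,1} = 0.375228 + (0.375228 − 0.311827)/3 = 0.396362
I_{3,1} = 0.390460 + (0.390460 − 0.375228)/3 = 0.395537
I_{3,2} = (16·0.395537 − 0.396362) / 15 = 0.395482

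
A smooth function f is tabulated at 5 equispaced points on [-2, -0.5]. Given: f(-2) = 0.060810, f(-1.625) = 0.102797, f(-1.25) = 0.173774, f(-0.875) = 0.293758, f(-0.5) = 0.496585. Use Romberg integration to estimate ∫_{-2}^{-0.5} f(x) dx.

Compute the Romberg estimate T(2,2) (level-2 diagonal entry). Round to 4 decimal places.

T(0,0) (trapezoid, 1 panel, h=1.5000): 0.418046
T(1,0) (trapezoid, 2 panels, h=0.7500): 0.339354
T(2,0) (trapezoid, 4 panels, h=0.3750): 0.318385
T(1,1) = 0.339354 + (0.339354 − 0.418046)/3 = 0.313123
T(2,1) = 0.318385 + (0.318385 − 0.339354)/3 = 0.311395
T(2,2) = 0.311395 + (0.311395 − 0.313123)/15 = 0.311280

0.3113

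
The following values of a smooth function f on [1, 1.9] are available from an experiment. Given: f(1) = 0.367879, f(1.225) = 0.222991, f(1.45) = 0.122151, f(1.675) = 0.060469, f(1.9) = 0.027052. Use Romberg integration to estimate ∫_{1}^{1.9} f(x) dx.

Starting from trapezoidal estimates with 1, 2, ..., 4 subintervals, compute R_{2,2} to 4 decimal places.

R_{0,0} (trapezoid, 1 panel, h=0.9000): 0.177719
R_{1,0} (trapezoid, 2 panels, h=0.4500): 0.143827
R_{2,0} (trapezoid, 4 panels, h=0.2250): 0.135692
R_{1,1} = 0.143827 + (0.143827 − 0.177719)/3 = 0.132530
R_{2,1} = 0.135692 + (0.135692 − 0.143827)/3 = 0.132980
R_{2,2} = 0.132980 + (0.132980 − 0.132530)/15 = 0.133010

0.1330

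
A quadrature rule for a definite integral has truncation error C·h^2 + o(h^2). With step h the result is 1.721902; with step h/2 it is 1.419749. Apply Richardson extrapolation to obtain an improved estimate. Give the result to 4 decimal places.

The leading error scales as h^2; refining by a factor of 2 reduces it by 2^2 = 4.
Extrapolated value = (4·A(h/2) − A(h)) / (4 − 1)
= (4·1.419749 − 1.721902) / 3
= 3.957094 / 3 = 1.319031

1.3190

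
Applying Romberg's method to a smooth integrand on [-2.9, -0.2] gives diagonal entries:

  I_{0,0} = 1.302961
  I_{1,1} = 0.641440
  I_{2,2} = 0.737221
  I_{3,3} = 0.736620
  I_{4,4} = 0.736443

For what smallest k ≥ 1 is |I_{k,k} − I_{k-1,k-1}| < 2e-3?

k = 3

|I_{1,1} − I_{0,0}| = 0.661521 ≥ 2e-3
|I_{2,2} − I_{1,1}| = 0.095781 ≥ 2e-3
|I_{3,3} − I_{2,2}| = 0.000601 < 2e-3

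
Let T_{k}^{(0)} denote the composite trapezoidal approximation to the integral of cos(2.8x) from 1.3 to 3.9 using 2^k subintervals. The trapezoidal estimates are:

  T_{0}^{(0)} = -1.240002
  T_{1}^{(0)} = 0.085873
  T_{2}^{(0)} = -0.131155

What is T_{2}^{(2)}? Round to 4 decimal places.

-0.2523

Richardson extrapolation on the trapezoidal column (denominator 4−1=3):
T_{1}^{(1)} = (4·0.085873 − (-1.240002)) / 3 = 0.527831
T_{2}^{(1)} = (4·(-0.131155) − 0.085873) / 3 = -0.203498
T_{2}^{(2)} = -0.203498 + (-0.203498 − 0.527831)/15 = -0.252253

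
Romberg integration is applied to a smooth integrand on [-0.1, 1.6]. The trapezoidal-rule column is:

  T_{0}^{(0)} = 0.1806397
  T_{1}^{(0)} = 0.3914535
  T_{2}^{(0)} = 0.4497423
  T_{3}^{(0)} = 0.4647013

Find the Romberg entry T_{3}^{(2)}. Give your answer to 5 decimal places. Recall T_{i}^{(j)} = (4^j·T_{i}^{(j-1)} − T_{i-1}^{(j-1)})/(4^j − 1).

0.46972

T_{2}^{(1)} = (4·0.4497423 − 0.3914535) / 3 = 0.4691719
T_{3}^{(1)} = (4·0.4647013 − 0.4497423) / 3 = 0.4696876
T_{3}^{(2)} = 0.4696876 + (0.4696876 − 0.4691719)/15 = 0.4697220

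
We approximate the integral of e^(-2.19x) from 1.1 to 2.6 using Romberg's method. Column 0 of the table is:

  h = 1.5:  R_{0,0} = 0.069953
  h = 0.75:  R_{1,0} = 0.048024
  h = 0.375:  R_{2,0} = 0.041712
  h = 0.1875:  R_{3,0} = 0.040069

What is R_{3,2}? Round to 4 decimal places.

0.0395

R_{2,1} = 0.041712 + (0.041712 − 0.048024)/3 = 0.039608
R_{3,1} = (4·0.040069 − 0.041712) / 3 = 0.039521
R_{3,2} = (16·0.039521 − 0.039608) / 15 = 0.039515
(Column j=1 coincides with Simpson's rule on the same nodes.)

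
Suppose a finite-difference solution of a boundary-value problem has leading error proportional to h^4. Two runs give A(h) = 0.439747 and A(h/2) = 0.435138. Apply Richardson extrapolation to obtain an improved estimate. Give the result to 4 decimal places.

The leading error scales as h^4; refining by a factor of 2 reduces it by 2^4 = 16.
Extrapolated value = (16·A(h/2) − A(h)) / (16 − 1)
= (16·0.435138 − 0.439747) / 15
= 6.522461 / 15 = 0.434831

0.4348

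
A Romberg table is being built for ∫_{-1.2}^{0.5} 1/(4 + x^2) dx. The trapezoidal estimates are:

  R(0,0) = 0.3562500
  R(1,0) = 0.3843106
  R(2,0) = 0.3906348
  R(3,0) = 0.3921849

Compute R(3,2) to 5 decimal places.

R(2,1) = (4·0.3906348 − 0.3843106) / 3 = 0.3927429
R(3,1) = (4·0.3921849 − 0.3906348) / 3 = 0.3927016
R(3,2) = (16·0.3927016 − 0.3927429) / 15 = 0.3926988

0.39270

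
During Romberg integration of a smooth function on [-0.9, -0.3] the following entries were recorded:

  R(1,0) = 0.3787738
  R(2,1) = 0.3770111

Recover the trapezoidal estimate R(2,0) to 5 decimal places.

From R(2,1) = (4·R(2,0) − R(1,0))/3, solve for R(2,0):
4·R(2,0) = 3·0.3770111 + 0.3787738 = 1.5098071
R(2,0) = 0.3774518

0.37745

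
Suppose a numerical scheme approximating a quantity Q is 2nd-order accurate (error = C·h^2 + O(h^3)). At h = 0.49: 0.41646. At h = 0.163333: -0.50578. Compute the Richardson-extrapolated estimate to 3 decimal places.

-0.621

The leading error scales as h^2; refining by a factor of 3 reduces it by 3^2 = 9.
Extrapolated value = (9·A(h/3) − A(h)) / (9 − 1)
= (9·(-0.50578) − 0.41646) / 8
= -4.96848 / 8 = -0.62106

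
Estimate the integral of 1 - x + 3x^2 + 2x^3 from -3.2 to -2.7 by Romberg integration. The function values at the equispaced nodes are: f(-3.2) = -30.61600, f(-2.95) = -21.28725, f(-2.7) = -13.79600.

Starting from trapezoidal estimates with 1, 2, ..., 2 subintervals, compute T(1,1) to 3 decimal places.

T(0,0) (trapezoid, 1 panel, h=0.5000): -11.10300
T(1,0) (trapezoid, 2 panels, h=0.2500): -10.87331
T(1,1) = -10.87331 + (-10.87331 − (-11.10300))/3 = -10.79675

-10.797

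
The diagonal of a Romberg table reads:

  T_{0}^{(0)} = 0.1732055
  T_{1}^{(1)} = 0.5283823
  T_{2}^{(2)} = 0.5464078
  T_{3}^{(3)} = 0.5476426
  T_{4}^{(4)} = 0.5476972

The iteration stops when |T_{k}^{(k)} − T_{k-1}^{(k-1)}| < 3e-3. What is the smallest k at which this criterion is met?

|T_{1}^{(1)} − T_{0}^{(0)}| = 0.3551768 ≥ 3e-3
|T_{2}^{(2)} − T_{1}^{(1)}| = 0.0180255 ≥ 3e-3
|T_{3}^{(3)} − T_{2}^{(2)}| = 0.0012348 < 3e-3

k = 3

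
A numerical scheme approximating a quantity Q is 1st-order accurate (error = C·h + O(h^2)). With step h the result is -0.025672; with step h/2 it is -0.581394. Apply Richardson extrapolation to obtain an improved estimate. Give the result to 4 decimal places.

Extrapolated value = (2·A(h/2) − A(h)) / (2 − 1)
= (2·(-0.581394) − (-0.025672)) / 1
= -1.137116 / 1 = -1.137116

-1.1371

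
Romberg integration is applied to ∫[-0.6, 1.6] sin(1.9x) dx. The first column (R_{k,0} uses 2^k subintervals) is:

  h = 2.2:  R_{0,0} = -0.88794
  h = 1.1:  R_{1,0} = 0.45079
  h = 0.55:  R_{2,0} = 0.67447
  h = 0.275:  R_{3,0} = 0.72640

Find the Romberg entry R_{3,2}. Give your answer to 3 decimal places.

R_{2,1} = 0.67447 + (0.67447 − 0.45079)/3 = 0.74903
R_{3,1} = 0.72640 + (0.72640 − 0.67447)/3 = 0.74371
R_{3,2} = (16·0.74371 − 0.74903) / 15 = 0.74336

0.743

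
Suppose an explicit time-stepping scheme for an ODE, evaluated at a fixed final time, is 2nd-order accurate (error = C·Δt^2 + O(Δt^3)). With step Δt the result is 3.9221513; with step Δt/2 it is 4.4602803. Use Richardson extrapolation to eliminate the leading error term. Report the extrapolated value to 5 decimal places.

4.63966

The leading error scales as Δt^2; refining by a factor of 2 reduces it by 2^2 = 4.
Extrapolated value = (4·A(Δt/2) − A(Δt)) / (4 − 1)
= (4·4.4602803 − 3.9221513) / 3
= 13.9189699 / 3 = 4.6396566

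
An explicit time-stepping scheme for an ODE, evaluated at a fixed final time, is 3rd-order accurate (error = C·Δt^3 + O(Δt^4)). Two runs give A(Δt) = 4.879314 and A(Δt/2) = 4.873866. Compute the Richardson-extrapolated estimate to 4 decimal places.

Extrapolated value = (8·A(Δt/2) − A(Δt)) / (8 − 1)
= (8·4.873866 − 4.879314) / 7
= 34.111614 / 7 = 4.873088

4.8731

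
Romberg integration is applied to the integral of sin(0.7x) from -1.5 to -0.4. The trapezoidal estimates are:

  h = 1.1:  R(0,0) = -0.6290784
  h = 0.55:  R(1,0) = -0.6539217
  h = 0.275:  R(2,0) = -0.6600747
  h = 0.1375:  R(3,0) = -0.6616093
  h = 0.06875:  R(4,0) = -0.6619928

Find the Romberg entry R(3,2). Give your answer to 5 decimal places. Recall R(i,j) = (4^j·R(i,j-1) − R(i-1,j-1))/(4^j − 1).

R(2,1) = (4·(-0.6600747) − (-0.6539217)) / 3 = -0.6621257
R(3,1) = -0.6616093 + (-0.6616093 − (-0.6600747))/3 = -0.6621208
R(3,2) = -0.6621208 + (-0.6621208 − (-0.6621257))/15 = -0.6621205

-0.66212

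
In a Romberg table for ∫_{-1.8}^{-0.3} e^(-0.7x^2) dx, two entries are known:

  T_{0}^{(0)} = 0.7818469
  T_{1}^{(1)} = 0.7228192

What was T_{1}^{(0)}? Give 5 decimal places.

0.73758

From T_{1}^{(1)} = (4·T_{1}^{(0)} − T_{0}^{(0)})/3, solve for T_{1}^{(0)}:
4·T_{1}^{(0)} = 3·0.7228192 + 0.7818469 = 2.9503045
T_{1}^{(0)} = 0.7375761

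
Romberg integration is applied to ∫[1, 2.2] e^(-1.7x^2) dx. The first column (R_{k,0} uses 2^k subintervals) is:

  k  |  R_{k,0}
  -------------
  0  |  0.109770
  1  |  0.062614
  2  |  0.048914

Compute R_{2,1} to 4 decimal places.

0.0443

Richardson extrapolation on the trapezoidal column (denominator 4−1=3):
R_{2,1} = (4·0.048914 − 0.062614) / 3 = 0.044347
(Column j=1 coincides with Simpson's rule on the same nodes.)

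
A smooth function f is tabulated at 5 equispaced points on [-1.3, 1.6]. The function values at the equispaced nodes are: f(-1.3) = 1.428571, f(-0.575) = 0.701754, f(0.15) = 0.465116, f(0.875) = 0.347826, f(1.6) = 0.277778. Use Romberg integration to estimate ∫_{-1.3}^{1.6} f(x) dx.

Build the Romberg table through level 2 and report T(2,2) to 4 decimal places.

1.6470

T(0,0) (trapezoid, 1 panel, h=2.9000): 2.474206
T(1,0) (trapezoid, 2 panels, h=1.4500): 1.911521
T(2,0) (trapezoid, 4 panels, h=0.7250): 1.716706
T(1,1) = 1.911521 + (1.911521 − 2.474206)/3 = 1.723959
T(2,1) = 1.716706 + (1.716706 − 1.911521)/3 = 1.651768
T(2,2) = 1.651768 + (1.651768 − 1.723959)/15 = 1.646955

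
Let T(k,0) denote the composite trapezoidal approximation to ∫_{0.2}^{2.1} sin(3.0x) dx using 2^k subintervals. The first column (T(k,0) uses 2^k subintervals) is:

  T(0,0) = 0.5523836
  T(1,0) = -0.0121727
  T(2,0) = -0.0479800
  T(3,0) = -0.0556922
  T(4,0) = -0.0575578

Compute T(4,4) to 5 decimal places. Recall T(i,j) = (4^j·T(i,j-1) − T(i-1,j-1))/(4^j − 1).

-0.05817

T(1,1) = (4·(-0.0121727) − 0.5523836) / 3 = -0.2003581
T(2,1) = (4·(-0.0479800) − (-0.0121727)) / 3 = -0.0599158
T(3,1) = (4·(-0.0556922) − (-0.0479800)) / 3 = -0.0582629
T(4,1) = -0.0575578 + (-0.0575578 − (-0.0556922))/3 = -0.0581797
T(2,2) = (16·(-0.0599158) − (-0.2003581)) / 15 = -0.0505530
T(3,2) = -0.0582629 + (-0.0582629 − (-0.0599158))/15 = -0.0581527
T(4,2) = -0.0581797 + (-0.0581797 − (-0.0582629))/15 = -0.0581742
T(3,3) = -0.0581527 + (-0.0581527 − (-0.0505530))/63 = -0.0582733
T(4,3) = -0.0581742 + (-0.0581742 − (-0.0581527))/63 = -0.0581745
T(4,4) = -0.0581745 + (-0.0581745 − (-0.0582733))/255 = -0.0581741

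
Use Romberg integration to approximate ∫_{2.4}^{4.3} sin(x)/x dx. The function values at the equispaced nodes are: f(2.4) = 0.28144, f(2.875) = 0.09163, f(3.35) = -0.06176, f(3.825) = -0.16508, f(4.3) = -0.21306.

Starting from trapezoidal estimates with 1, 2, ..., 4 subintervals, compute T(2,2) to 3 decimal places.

-0.055

T(0,0) (trapezoid, 1 panel, h=1.9000): 0.06496
T(1,0) (trapezoid, 2 panels, h=0.9500): -0.02619
T(2,0) (trapezoid, 4 panels, h=0.4750): -0.04798
T(1,1) = -0.02619 + (-0.02619 − 0.06496)/3 = -0.05657
T(2,1) = -0.04798 + (-0.04798 − (-0.02619))/3 = -0.05524
T(2,2) = -0.05524 + (-0.05524 − (-0.05657))/15 = -0.05515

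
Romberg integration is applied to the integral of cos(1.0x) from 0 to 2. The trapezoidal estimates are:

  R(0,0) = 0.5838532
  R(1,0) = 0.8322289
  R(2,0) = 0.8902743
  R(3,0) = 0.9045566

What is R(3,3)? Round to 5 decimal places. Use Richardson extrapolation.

0.90930

R(1,1) = (4·0.8322289 − 0.5838532) / 3 = 0.9150208
R(2,1) = 0.8902743 + (0.8902743 − 0.8322289)/3 = 0.9096228
R(3,1) = 0.9045566 + (0.9045566 − 0.8902743)/3 = 0.9093174
R(2,2) = (16·0.9096228 − 0.9150208) / 15 = 0.9092629
R(3,2) = 0.9093174 + (0.9093174 − 0.9096228)/15 = 0.9092970
R(3,3) = (64·0.9092970 − 0.9092629) / 63 = 0.9092975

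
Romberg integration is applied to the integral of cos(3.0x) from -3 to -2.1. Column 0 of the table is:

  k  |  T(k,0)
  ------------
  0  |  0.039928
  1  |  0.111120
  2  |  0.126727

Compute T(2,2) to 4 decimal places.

Richardson extrapolation on the trapezoidal column (denominator 4−1=3):
T(1,1) = 0.111120 + (0.111120 − 0.039928)/3 = 0.134851
T(2,1) = 0.126727 + (0.126727 − 0.111120)/3 = 0.131929
T(2,2) = (16·0.131929 − 0.134851) / 15 = 0.131734

0.1317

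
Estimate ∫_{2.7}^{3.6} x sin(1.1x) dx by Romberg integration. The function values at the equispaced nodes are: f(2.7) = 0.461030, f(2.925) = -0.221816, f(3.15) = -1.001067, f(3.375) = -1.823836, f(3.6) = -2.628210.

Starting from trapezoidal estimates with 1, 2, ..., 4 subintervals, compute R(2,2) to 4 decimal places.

-0.9264

R(0,0) (trapezoid, 1 panel, h=0.9000): -0.975231
R(1,0) (trapezoid, 2 panels, h=0.4500): -0.938096
R(2,0) (trapezoid, 4 panels, h=0.2250): -0.929320
R(1,1) = -0.938096 + (-0.938096 − (-0.975231))/3 = -0.925718
R(2,1) = -0.929320 + (-0.929320 − (-0.938096))/3 = -0.926395
R(2,2) = -0.926395 + (-0.926395 − (-0.925718))/15 = -0.926440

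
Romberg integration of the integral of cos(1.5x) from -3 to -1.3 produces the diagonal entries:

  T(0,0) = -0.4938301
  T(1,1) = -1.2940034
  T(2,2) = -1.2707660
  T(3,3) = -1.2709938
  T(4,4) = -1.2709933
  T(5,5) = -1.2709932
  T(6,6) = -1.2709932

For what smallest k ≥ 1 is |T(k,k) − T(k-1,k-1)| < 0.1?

|T(1,1) − T(0,0)| = 0.8001733 ≥ 0.1
|T(2,2) − T(1,1)| = 0.0232374 < 0.1

k = 2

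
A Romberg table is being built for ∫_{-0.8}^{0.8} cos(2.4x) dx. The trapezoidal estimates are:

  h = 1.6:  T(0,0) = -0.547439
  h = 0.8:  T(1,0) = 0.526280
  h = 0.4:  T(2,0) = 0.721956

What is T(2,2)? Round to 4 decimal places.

0.7807

Richardson extrapolation on the trapezoidal column (denominator 4−1=3):
T(1,1) = 0.526280 + (0.526280 − (-0.547439))/3 = 0.884186
T(2,1) = (4·0.721956 − 0.526280) / 3 = 0.787181
T(2,2) = (16·0.787181 − 0.884186) / 15 = 0.780714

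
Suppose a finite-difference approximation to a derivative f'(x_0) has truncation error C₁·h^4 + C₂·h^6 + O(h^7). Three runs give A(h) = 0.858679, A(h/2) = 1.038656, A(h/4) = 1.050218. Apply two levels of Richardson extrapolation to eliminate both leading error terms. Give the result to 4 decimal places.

1.0510

First eliminate the h^4 term (factor 2^4 = 16):
  B₁ = (16·1.038656 − 0.858679)/15 = 1.050654
  B₂ = (16·1.050218 − 1.038656)/15 = 1.050989
Then eliminate the h^6 term (factor 2^6 = 64):
  (64·1.050989 − 1.050654)/63 = 1.050994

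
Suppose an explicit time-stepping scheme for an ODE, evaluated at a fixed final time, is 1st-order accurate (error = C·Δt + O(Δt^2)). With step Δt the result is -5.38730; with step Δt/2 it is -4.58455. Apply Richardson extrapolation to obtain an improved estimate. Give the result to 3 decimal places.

The leading error scales as Δt; refining by a factor of 2 reduces it by 2^1 = 2.
Extrapolated value = (2·A(Δt/2) − A(Δt)) / (2 − 1)
= (2·(-4.58455) − (-5.38730)) / 1
= -3.78180 / 1 = -3.78180

-3.782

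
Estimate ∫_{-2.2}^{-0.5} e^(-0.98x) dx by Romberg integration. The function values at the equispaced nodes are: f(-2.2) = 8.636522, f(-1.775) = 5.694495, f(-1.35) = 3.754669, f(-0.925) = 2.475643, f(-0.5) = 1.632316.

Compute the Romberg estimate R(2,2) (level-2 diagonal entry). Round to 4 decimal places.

7.1472

R(0,0) (trapezoid, 1 panel, h=1.7000): 8.728512
R(1,0) (trapezoid, 2 panels, h=0.8500): 7.555725
R(2,0) (trapezoid, 4 panels, h=0.4250): 7.250171
R(1,1) = 7.555725 + (7.555725 − 8.728512)/3 = 7.164796
R(2,1) = 7.250171 + (7.250171 − 7.555725)/3 = 7.148320
R(2,2) = 7.148320 + (7.148320 − 7.164796)/15 = 7.147222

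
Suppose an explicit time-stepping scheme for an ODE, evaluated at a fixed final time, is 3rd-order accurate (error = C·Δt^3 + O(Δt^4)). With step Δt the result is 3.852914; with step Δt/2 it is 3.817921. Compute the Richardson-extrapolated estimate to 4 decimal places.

Extrapolated value = (8·A(Δt/2) − A(Δt)) / (8 − 1)
= (8·3.817921 − 3.852914) / 7
= 26.690454 / 7 = 3.812922

3.8129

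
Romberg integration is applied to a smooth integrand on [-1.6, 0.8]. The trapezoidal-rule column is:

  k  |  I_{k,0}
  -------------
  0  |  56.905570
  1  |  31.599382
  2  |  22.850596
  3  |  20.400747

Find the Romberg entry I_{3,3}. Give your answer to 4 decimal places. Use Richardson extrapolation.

19.5583

I_{1,1} = (4·31.599382 − 56.905570) / 3 = 23.163986
I_{2,1} = 22.850596 + (22.850596 − 31.599382)/3 = 19.934334
I_{3,1} = 20.400747 + (20.400747 − 22.850596)/3 = 19.584131
I_{2,2} = (16·19.934334 − 23.163986) / 15 = 19.719024
I_{3,2} = (16·19.584131 − 19.934334) / 15 = 19.560784
I_{3,3} = (64·19.560784 − 19.719024) / 63 = 19.558272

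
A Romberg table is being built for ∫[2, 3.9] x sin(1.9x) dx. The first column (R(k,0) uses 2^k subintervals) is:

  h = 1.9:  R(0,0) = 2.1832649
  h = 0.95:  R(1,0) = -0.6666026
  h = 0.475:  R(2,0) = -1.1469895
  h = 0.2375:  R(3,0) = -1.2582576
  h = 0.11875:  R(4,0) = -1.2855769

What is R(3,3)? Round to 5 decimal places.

Richardson extrapolation on the trapezoidal column (denominator 4−1=3):
R(1,1) = (4·(-0.6666026) − 2.1832649) / 3 = -1.6165584
R(2,1) = -1.1469895 + (-1.1469895 − (-0.6666026))/3 = -1.3071185
R(3,1) = -1.2582576 + (-1.2582576 − (-1.1469895))/3 = -1.2953470
R(2,2) = (16·(-1.3071185) − (-1.6165584)) / 15 = -1.2864892
R(3,2) = -1.2953470 + (-1.2953470 − (-1.3071185))/15 = -1.2945622
R(3,3) = (64·(-1.2945622) − (-1.2864892)) / 63 = -1.2946903

-1.29469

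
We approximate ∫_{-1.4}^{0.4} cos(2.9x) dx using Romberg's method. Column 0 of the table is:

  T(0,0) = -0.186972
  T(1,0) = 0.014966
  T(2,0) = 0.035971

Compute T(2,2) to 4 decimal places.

Richardson extrapolation on the trapezoidal column (denominator 4−1=3):
T(1,1) = (4·0.014966 − (-0.186972)) / 3 = 0.082279
T(2,1) = 0.035971 + (0.035971 − 0.014966)/3 = 0.042973
T(2,2) = (16·0.042973 − 0.082279) / 15 = 0.040353

0.0404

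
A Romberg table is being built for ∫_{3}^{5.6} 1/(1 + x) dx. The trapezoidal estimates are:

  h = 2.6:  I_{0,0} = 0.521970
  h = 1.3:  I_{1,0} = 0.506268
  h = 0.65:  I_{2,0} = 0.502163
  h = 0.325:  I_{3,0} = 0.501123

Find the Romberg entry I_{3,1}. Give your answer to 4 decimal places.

0.5008

Richardson extrapolation on the trapezoidal column (denominator 4−1=3):
I_{3,1} = (4·0.501123 − 0.502163) / 3 = 0.500776
(Column j=1 coincides with Simpson's rule on the same nodes.)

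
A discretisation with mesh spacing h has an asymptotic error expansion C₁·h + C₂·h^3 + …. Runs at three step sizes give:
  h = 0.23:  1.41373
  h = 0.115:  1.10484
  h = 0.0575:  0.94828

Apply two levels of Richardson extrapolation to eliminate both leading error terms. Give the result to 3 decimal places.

0.791

First eliminate the h term (factor 2^1 = 2):
  B₁ = (2·1.10484 − 1.41373)/1 = 0.79595
  B₂ = (2·0.94828 − 1.10484)/1 = 0.79172
Then eliminate the h^3 term (factor 2^3 = 8):
  (8·0.79172 − 0.79595)/7 = 0.79112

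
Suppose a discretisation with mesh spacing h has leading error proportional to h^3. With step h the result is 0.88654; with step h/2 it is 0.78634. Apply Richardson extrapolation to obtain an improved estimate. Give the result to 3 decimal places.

0.772

The leading error scales as h^3; refining by a factor of 2 reduces it by 2^3 = 8.
Extrapolated value = (8·A(h/2) − A(h)) / (8 − 1)
= (8·0.78634 − 0.88654) / 7
= 5.40418 / 7 = 0.77203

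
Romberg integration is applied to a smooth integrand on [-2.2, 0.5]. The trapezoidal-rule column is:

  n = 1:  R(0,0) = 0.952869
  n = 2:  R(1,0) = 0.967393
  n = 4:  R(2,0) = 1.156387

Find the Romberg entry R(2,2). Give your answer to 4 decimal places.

R(1,1) = (4·0.967393 − 0.952869) / 3 = 0.972234
R(2,1) = 1.156387 + (1.156387 − 0.967393)/3 = 1.219385
R(2,2) = (16·1.219385 − 0.972234) / 15 = 1.235862

1.2359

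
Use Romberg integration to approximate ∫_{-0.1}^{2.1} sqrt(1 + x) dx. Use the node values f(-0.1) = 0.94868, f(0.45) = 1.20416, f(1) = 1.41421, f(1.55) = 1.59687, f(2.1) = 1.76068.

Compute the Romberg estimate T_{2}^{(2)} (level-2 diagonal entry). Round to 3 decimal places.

3.069

T_{0}^{(0)} (trapezoid, 1 panel, h=2.2000): 2.98030
T_{1}^{(0)} (trapezoid, 2 panels, h=1.1000): 3.04578
T_{2}^{(0)} (trapezoid, 4 panels, h=0.5500): 3.06346
T_{1}^{(1)} = 3.04578 + (3.04578 − 2.98030)/3 = 3.06761
T_{2}^{(1)} = 3.06346 + (3.06346 − 3.04578)/3 = 3.06935
T_{2}^{(2)} = 3.06935 + (3.06935 − 3.06761)/15 = 3.06947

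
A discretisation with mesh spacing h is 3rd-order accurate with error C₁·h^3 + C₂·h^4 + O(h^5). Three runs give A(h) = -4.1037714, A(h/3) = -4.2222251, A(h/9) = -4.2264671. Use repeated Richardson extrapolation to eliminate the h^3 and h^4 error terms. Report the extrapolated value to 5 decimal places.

First eliminate the h^3 term (factor 3^3 = 27):
  B₁ = (27·(-4.2222251) − (-4.1037714))/26 = -4.2267810
  B₂ = (27·(-4.2264671) − (-4.2222251))/26 = -4.2266303
Then eliminate the h^4 term (factor 3^4 = 81):
  (81·(-4.2266303) − (-4.2267810))/80 = -4.2266284

-4.22663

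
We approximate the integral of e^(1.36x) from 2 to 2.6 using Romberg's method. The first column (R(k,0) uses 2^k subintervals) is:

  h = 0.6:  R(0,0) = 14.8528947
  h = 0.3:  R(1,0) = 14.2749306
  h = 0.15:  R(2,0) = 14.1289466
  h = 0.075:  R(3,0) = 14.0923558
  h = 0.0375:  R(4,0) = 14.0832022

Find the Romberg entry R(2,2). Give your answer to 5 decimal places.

Richardson extrapolation on the trapezoidal column (denominator 4−1=3):
R(1,1) = (4·14.2749306 − 14.8528947) / 3 = 14.0822759
R(2,1) = (4·14.1289466 − 14.2749306) / 3 = 14.0802853
R(2,2) = 14.0802853 + (14.0802853 − 14.0822759)/15 = 14.0801526

14.08015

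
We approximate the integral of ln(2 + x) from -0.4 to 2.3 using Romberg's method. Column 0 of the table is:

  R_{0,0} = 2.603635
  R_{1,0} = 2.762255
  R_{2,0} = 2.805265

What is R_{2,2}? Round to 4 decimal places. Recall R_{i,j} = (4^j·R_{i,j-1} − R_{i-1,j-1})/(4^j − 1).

2.8199

R_{1,1} = (4·2.762255 − 2.603635) / 3 = 2.815128
R_{2,1} = (4·2.805265 − 2.762255) / 3 = 2.819602
R_{2,2} = (16·2.819602 − 2.815128) / 15 = 2.819900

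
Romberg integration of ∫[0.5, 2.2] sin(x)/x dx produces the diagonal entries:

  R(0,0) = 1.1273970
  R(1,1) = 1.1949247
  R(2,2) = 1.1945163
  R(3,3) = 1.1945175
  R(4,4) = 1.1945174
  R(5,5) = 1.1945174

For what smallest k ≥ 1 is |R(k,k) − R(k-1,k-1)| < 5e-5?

k = 3

|R(1,1) − R(0,0)| = 0.0675277 ≥ 5e-5
|R(2,2) − R(1,1)| = 0.0004084 ≥ 5e-5
|R(3,3) − R(2,2)| = 0.0000012 < 5e-5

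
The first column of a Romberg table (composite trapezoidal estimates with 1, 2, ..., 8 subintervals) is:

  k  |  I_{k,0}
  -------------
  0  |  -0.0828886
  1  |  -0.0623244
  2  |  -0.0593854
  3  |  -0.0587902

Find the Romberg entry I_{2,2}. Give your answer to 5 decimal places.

-0.05860

I_{1,1} = -0.0623244 + (-0.0623244 − (-0.0828886))/3 = -0.0554697
I_{2,1} = -0.0593854 + (-0.0593854 − (-0.0623244))/3 = -0.0584057
I_{2,2} = (16·(-0.0584057) − (-0.0554697)) / 15 = -0.0586014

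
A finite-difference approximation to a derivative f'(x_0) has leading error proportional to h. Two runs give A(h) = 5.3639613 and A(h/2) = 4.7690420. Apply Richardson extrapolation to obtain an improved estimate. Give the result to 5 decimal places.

The leading error scales as h; refining by a factor of 2 reduces it by 2^1 = 2.
Extrapolated value = (2·A(h/2) − A(h)) / (2 − 1)
= (2·4.7690420 − 5.3639613) / 1
= 4.1741227 / 1 = 4.1741227

4.17412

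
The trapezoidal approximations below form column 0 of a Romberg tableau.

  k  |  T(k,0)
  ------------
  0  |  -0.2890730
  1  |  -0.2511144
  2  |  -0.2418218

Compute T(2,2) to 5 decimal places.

T(1,1) = -0.2511144 + (-0.2511144 − (-0.2890730))/3 = -0.2384615
T(2,1) = -0.2418218 + (-0.2418218 − (-0.2511144))/3 = -0.2387243
T(2,2) = (16·(-0.2387243) − (-0.2384615)) / 15 = -0.2387418

-0.23874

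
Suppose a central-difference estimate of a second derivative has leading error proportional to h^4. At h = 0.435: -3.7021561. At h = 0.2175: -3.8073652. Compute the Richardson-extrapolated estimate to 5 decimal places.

-3.81438

The leading error scales as h^4; refining by a factor of 2 reduces it by 2^4 = 16.
Extrapolated value = (16·A(h/2) − A(h)) / (16 − 1)
= (16·(-3.8073652) − (-3.7021561)) / 15
= -57.2156871 / 15 = -3.8143791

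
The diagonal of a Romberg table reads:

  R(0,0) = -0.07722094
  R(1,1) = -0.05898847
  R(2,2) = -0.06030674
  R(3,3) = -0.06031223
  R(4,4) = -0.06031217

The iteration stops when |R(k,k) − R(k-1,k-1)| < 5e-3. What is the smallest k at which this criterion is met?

|R(1,1) − R(0,0)| = 0.01823247 ≥ 5e-3
|R(2,2) − R(1,1)| = 0.00131827 < 5e-3

k = 2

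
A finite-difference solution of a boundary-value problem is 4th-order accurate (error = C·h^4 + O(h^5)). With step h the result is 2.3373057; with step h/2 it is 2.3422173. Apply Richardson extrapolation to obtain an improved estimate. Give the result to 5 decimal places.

2.34254

The leading error scales as h^4; refining by a factor of 2 reduces it by 2^4 = 16.
Extrapolated value = (16·A(h/2) − A(h)) / (16 − 1)
= (16·2.3422173 − 2.3373057) / 15
= 35.1381711 / 15 = 2.3425447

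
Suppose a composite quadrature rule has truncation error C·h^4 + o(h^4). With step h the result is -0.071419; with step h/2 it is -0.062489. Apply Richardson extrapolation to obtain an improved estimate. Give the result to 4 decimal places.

-0.0619

The leading error scales as h^4; refining by a factor of 2 reduces it by 2^4 = 16.
Extrapolated value = (16·A(h/2) − A(h)) / (16 − 1)
= (16·(-0.062489) − (-0.071419)) / 15
= -0.928405 / 15 = -0.061894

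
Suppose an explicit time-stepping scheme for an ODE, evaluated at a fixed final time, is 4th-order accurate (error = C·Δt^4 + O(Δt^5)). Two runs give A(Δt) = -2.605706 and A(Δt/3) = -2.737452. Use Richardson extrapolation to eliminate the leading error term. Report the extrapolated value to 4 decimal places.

-2.7391

The leading error scales as Δt^4; refining by a factor of 3 reduces it by 3^4 = 81.
Extrapolated value = (81·A(Δt/3) − A(Δt)) / (81 − 1)
= (81·(-2.737452) − (-2.605706)) / 80
= -219.127906 / 80 = -2.739099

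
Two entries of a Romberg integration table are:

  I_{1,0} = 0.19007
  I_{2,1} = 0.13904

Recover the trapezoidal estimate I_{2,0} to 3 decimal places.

From I_{2,1} = (4·I_{2,0} − I_{1,0})/3, solve for I_{2,0}:
4·I_{2,0} = 3·0.13904 + 0.19007 = 0.60719
I_{2,0} = 0.15180

0.152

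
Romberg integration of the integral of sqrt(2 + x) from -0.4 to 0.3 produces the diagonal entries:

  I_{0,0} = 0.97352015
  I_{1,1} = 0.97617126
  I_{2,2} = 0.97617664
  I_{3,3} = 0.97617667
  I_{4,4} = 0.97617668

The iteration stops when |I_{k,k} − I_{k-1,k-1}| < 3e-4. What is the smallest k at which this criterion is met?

|I_{1,1} − I_{0,0}| = 0.00265111 ≥ 3e-4
|I_{2,2} − I_{1,1}| = 0.00000538 < 3e-4

k = 2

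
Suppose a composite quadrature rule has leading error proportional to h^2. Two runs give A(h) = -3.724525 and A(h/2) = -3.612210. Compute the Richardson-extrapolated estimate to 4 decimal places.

Extrapolated value = (4·A(h/2) − A(h)) / (4 − 1)
= (4·(-3.612210) − (-3.724525)) / 3
= -10.724315 / 3 = -3.574772

-3.5748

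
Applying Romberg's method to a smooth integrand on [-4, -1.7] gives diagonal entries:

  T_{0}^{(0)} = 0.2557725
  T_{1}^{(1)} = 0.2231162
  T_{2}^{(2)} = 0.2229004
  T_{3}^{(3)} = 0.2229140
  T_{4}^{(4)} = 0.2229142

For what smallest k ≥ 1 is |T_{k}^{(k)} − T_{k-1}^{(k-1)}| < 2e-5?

|T_{1}^{(1)} − T_{0}^{(0)}| = 0.0326563 ≥ 2e-5
|T_{2}^{(2)} − T_{1}^{(1)}| = 0.0002158 ≥ 2e-5
|T_{3}^{(3)} − T_{2}^{(2)}| = 0.0000136 < 2e-5

k = 3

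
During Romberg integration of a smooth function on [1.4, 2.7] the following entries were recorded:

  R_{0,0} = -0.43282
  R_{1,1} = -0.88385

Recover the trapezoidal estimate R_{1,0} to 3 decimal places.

-0.771

From R_{1,1} = (4·R_{1,0} − R_{0,0})/3, solve for R_{1,0}:
4·R_{1,0} = 3·(-0.88385) + (-0.43282) = -3.08437
R_{1,0} = -0.77109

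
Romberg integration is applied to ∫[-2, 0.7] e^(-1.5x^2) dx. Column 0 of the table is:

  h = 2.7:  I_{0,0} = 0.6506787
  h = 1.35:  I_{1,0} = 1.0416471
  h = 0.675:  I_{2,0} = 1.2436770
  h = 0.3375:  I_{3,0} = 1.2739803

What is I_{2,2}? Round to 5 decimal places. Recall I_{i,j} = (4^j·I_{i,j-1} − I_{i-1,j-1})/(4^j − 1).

1.32029

I_{1,1} = 1.0416471 + (1.0416471 − 0.6506787)/3 = 1.1719699
I_{2,1} = (4·1.2436770 − 1.0416471) / 3 = 1.3110203
I_{2,2} = (16·1.3110203 − 1.1719699) / 15 = 1.3202903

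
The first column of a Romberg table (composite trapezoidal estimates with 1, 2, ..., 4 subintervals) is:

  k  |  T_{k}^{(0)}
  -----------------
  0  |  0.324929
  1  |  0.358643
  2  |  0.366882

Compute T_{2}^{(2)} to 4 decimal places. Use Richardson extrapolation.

Richardson extrapolation on the trapezoidal column (denominator 4−1=3):
T_{1}^{(1)} = (4·0.358643 − 0.324929) / 3 = 0.369881
T_{2}^{(1)} = (4·0.366882 − 0.358643) / 3 = 0.369628
T_{2}^{(2)} = 0.369628 + (0.369628 − 0.369881)/15 = 0.369611

0.3696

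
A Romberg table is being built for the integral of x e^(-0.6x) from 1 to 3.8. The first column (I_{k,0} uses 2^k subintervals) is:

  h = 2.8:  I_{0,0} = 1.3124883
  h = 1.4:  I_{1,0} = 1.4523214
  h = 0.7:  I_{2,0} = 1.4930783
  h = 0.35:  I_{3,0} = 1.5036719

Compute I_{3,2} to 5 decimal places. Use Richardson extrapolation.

Richardson extrapolation on the trapezoidal column (denominator 4−1=3):
I_{2,1} = (4·1.4930783 − 1.4523214) / 3 = 1.5066639
I_{3,1} = 1.5036719 + (1.5036719 − 1.4930783)/3 = 1.5072031
I_{3,2} = 1.5072031 + (1.5072031 − 1.5066639)/15 = 1.5072390
(Column j=1 coincides with Simpson's rule on the same nodes.)

1.50724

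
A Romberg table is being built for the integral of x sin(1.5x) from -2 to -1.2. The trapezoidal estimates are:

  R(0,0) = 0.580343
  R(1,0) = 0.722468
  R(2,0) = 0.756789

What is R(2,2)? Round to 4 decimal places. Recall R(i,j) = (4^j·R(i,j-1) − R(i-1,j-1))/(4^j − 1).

Richardson extrapolation on the trapezoidal column (denominator 4−1=3):
R(1,1) = 0.722468 + (0.722468 − 0.580343)/3 = 0.769843
R(2,1) = 0.756789 + (0.756789 − 0.722468)/3 = 0.768229
R(2,2) = (16·0.768229 − 0.769843) / 15 = 0.768121
(Column j=1 coincides with Simpson's rule on the same nodes.)

0.7681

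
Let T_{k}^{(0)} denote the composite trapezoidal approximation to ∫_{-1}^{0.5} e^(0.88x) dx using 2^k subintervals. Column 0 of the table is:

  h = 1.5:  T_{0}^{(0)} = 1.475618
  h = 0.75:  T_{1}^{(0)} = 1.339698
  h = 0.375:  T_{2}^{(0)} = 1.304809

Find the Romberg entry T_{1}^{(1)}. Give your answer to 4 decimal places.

1.2944

Richardson extrapolation on the trapezoidal column (denominator 4−1=3):
T_{1}^{(1)} = 1.339698 + (1.339698 − 1.475618)/3 = 1.294391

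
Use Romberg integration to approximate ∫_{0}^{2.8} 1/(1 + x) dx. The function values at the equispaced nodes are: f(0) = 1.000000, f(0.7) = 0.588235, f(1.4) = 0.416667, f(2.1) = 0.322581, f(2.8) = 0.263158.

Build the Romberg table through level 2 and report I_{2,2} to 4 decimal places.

I_{0,0} (trapezoid, 1 panel, h=2.8000): 1.768421
I_{1,0} (trapezoid, 2 panels, h=1.4000): 1.467544
I_{2,0} (trapezoid, 4 panels, h=0.7000): 1.371343
I_{1,1} = 1.467544 + (1.467544 − 1.768421)/3 = 1.367252
I_{2,1} = 1.371343 + (1.371343 − 1.467544)/3 = 1.339276
I_{2,2} = 1.339276 + (1.339276 − 1.367252)/15 = 1.337411

1.3374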